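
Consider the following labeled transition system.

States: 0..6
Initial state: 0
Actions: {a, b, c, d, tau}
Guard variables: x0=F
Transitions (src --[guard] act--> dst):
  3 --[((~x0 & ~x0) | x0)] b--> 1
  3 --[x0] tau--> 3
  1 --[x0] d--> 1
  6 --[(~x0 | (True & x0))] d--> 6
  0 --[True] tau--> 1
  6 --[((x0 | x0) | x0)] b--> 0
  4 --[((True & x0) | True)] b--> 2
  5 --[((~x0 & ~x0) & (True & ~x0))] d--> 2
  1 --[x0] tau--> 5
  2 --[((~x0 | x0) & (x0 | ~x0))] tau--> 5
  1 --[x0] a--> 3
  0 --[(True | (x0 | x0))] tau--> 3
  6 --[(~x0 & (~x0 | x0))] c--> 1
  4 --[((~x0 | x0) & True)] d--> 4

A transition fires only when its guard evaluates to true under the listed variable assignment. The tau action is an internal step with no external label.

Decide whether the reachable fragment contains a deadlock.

Reachable = {0,1,3}
  0: tau→1  tau→3  [2 exit(s)]
  1: ∅  [deadlock]
  3: b→1  [1 exit(s)]
trace reaching 1: tau

Answer: DEADLOCK at state 1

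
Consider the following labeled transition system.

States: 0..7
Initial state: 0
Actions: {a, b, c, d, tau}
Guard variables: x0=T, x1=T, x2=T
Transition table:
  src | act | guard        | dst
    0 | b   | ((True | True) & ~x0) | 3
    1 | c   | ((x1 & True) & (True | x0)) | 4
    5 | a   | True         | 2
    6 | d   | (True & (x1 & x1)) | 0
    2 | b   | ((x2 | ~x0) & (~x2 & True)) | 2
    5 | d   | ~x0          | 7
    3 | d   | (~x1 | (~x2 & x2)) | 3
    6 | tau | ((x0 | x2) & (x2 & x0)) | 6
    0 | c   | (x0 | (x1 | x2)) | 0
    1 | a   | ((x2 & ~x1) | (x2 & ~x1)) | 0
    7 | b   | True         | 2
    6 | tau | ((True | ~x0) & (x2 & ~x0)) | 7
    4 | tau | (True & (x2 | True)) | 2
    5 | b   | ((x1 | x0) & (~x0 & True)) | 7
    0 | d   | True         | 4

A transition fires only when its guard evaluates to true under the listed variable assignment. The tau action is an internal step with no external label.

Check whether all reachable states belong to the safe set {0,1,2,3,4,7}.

Answer: INVARIANT HOLDS

Analysis:
Inv-set: {0,1,2,3,4,7}
Reachable = {0,2,4}
  0: safe
  2: safe
  4: safe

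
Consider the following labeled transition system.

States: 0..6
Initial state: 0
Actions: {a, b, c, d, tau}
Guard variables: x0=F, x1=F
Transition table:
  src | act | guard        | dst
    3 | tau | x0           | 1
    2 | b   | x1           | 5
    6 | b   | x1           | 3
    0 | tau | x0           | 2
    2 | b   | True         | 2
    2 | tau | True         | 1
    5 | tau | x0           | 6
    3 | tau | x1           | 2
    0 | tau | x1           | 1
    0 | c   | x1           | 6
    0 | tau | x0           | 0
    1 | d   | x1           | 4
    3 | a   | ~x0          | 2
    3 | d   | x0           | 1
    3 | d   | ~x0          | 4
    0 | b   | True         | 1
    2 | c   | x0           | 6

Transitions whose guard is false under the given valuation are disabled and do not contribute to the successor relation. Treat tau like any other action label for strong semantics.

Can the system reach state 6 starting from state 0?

5 transition(s) survive guard evaluation.
L0 = {0}
L1 = {1}  total {0,1}
R = {0,1}

Answer: UNREACHABLE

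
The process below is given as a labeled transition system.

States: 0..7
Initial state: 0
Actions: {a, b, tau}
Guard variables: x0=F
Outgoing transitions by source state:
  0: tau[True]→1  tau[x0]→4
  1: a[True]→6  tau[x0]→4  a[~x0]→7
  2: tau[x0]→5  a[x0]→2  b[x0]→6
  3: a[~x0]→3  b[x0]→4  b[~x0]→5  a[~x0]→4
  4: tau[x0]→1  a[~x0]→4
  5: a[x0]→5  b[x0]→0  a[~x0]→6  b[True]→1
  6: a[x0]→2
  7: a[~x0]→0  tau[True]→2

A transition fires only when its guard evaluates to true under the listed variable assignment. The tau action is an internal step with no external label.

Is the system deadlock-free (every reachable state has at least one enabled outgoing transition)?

R = {0,1,2,6,7}
  0: tau→1  [deg 1]
  1: a→6  a→7  [deg 2]
  2: ∅  [STUCK]
  6: ∅  [STUCK]
  7: a→0  tau→2  [deg 2]
trace reaching 2: tau·a·tau

Answer: DEADLOCK at state 2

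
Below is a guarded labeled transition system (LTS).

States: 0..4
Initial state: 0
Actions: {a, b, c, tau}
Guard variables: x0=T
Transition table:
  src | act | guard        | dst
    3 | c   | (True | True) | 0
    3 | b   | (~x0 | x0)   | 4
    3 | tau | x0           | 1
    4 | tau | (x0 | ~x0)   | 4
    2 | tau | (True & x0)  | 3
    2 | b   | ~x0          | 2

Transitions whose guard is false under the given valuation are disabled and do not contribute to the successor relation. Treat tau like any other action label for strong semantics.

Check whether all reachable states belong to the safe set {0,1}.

Inv-set: {0,1}
Reachable = {0}
  0: ok

Answer: INVARIANT HOLDS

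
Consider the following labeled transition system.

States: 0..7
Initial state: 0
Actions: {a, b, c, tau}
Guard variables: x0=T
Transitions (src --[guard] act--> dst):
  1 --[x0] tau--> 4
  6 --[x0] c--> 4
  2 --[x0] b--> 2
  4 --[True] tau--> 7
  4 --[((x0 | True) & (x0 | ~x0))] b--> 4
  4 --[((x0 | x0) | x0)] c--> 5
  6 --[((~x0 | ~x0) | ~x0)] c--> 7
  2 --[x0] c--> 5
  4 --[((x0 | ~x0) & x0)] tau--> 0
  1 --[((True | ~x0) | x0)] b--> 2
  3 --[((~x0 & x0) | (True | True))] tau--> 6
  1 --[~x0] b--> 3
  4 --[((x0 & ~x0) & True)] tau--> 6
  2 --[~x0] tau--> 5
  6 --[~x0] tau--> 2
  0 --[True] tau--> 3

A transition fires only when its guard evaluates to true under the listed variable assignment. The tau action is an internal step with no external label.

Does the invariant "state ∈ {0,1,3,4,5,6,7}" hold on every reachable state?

Inv-set: {0,1,3,4,5,6,7}
R = {0,3,4,5,6,7}
  0: ✓
  3: ✓
  4: ✓
  5: ✓
  6: ✓
  7: ✓

Answer: INVARIANT HOLDS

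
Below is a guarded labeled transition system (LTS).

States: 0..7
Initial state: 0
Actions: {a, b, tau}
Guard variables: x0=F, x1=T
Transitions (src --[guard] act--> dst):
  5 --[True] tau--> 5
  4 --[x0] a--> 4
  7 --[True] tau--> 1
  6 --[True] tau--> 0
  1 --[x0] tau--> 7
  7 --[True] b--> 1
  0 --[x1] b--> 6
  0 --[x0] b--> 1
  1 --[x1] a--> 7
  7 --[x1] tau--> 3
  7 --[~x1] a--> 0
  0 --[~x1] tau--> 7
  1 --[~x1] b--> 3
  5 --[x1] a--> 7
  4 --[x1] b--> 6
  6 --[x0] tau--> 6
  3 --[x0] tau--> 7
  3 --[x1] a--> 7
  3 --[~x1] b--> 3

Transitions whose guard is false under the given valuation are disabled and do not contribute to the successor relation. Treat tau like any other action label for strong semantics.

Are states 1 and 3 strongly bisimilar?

Answer: BISIMILAR

Working:
Compute ~ classes (split until stable):
  P[0] = {{0,1,2,3,4,5,6,7}}
  P[1] = {{0,4},{1,3},{2},{5},{6},{7}}
6 equivalence class(es) (converged in 2)
1∈{1,3}, 3∈{1,3}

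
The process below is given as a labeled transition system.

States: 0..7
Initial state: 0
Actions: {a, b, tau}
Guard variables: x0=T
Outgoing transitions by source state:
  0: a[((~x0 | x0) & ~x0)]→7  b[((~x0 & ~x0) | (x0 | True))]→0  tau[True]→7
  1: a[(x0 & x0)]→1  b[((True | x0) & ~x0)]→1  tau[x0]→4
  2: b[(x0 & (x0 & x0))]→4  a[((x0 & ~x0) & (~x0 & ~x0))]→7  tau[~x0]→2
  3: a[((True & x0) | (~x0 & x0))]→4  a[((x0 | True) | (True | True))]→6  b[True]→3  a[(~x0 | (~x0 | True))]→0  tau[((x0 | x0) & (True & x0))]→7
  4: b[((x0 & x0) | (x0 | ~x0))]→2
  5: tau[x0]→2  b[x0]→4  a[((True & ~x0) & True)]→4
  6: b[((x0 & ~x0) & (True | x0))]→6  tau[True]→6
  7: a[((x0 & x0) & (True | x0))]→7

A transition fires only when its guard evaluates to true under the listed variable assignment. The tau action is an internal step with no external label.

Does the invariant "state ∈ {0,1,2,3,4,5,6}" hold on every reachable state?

Safe = {0,1,2,3,4,5,6}
Reach set: {0,7}
  0: ok
  7: outside
witness against invariant: tau → 7

Answer: INVARIANT VIOLATED at state 7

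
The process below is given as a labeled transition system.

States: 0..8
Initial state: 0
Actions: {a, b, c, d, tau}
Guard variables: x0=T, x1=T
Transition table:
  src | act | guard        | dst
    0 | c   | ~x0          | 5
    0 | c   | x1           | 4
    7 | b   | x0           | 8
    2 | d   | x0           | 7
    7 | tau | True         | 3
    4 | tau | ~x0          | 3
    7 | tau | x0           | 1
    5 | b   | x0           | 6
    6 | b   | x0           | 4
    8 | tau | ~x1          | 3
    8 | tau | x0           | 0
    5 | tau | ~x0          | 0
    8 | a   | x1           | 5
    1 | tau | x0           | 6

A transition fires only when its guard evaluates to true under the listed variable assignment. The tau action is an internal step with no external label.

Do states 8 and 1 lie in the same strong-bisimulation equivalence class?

Answer: NOT BISIMILAR

Trace:
Bisimulation quotient by refinement:
  π0 = {{0,1,2,3,4,5,6,7,8}}
  π1 = {{0},{1},{2},{3,4},{5,6},{7},{8}}
  π2 = {{0},{1},{2},{3,4},{5},{6},{7},{8}}
stable after 3 split(s): 8 block(s)
[8]={8}  [1]={1}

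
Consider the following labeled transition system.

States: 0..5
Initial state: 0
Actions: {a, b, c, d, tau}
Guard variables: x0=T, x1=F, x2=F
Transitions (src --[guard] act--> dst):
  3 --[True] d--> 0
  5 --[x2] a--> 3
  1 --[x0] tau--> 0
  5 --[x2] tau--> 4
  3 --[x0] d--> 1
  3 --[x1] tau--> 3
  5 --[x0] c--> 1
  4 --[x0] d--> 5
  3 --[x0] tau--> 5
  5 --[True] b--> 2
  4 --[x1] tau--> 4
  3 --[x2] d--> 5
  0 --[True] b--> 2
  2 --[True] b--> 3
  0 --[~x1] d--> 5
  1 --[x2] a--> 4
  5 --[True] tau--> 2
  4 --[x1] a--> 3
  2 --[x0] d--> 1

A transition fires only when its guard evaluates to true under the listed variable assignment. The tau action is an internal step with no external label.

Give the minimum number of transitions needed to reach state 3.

Answer: 2

Trace:
Layered search for 3:
  L0 = {0}
  L1 = {2,5}
  L2 = {1,3}
first hit 3 at d=2 via b·b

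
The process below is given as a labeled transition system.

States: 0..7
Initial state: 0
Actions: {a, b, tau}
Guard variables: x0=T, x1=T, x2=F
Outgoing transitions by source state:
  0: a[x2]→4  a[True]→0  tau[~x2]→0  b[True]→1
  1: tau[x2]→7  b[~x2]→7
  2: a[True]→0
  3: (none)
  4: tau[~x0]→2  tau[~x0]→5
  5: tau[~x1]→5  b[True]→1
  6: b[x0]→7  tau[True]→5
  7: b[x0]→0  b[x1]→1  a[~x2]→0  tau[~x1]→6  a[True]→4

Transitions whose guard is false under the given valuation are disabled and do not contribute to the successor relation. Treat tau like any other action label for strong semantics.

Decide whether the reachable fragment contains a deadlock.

R = {0,1,4,7}
  0: a→0  b→1  tau→0  [3 out]
  1: b→7  [1 out]
  4: ∅  [deadlock]
  7: a→0  a→4  b→0  b→1  [4 out]
Path to 4: b·b·a

Answer: DEADLOCK at state 4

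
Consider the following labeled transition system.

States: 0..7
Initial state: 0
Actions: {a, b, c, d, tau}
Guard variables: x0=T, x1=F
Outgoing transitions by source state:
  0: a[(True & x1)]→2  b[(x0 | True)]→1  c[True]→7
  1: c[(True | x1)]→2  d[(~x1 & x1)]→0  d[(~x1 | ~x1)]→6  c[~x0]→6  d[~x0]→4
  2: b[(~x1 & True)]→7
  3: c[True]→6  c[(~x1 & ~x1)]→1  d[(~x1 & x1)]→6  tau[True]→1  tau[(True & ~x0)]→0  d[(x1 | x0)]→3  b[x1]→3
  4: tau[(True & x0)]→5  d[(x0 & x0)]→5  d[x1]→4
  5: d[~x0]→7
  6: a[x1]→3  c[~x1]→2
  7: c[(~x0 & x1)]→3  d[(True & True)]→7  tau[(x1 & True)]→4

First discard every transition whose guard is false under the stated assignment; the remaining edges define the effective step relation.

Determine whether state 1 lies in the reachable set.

Guard filter leaves 13 enabled edge(s).
Layer 0: {0}
Layer 1: {1,7}  total {0,1,7}
Layer 2: {2,6}  total {0,1,2,6,7}
Reachable = {0,1,2,6,7}
trace reaching 1: b

Answer: REACHABLE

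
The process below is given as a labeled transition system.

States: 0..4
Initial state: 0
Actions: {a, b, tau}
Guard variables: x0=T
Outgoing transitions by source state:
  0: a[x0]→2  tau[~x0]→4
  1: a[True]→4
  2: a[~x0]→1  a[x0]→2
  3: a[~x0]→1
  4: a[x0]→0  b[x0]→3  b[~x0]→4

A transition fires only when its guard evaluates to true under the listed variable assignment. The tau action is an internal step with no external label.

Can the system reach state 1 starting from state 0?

Answer: UNREACHABLE

Working:
5 transition(s) survive guard evaluation.
Layer 0: {0}
Layer 1: {2}  now seen {0,2}
Reachable = {0,2}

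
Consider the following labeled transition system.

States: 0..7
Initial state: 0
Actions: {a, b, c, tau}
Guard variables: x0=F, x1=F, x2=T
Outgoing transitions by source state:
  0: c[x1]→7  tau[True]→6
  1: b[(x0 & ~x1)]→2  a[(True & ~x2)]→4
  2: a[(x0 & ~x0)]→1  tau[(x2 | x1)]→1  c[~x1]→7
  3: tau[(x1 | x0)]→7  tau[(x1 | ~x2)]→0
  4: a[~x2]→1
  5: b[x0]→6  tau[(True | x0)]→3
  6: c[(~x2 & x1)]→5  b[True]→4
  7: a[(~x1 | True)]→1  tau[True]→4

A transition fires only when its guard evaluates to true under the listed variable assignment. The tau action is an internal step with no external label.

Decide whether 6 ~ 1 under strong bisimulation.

Refine partition for ~:
  P[0] = {{0,1,2,3,4,5,6,7}}
  P[1] = {{0,5},{1,3,4},{2},{6},{7}}
  P[2] = {{0},{1,3,4},{2},{5},{6},{7}}
Fixed point at round 3; 6 class(es).
[6]={6}  [1]={1,3,4}

Answer: NOT BISIMILAR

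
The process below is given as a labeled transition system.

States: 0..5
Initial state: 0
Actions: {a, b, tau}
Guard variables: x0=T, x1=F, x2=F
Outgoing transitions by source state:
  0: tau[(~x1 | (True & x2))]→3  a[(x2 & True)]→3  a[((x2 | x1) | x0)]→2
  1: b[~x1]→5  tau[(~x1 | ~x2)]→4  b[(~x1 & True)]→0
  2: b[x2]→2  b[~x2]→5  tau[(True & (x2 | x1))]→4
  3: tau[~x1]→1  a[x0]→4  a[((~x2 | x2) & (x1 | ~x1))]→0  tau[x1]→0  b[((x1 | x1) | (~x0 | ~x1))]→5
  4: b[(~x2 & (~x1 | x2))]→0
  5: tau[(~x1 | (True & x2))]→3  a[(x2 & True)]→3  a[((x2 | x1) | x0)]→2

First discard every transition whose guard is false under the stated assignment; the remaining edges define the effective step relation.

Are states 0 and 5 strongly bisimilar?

Answer: BISIMILAR

Trace:
Compute ~ classes (split until stable):
  P[0] = {{0,1,2,3,4,5}}
  P[1] = {{0,5},{1},{2,4},{3}}
4 equivalence class(es) (converged in 2)
0∈{0,5}, 5∈{0,5}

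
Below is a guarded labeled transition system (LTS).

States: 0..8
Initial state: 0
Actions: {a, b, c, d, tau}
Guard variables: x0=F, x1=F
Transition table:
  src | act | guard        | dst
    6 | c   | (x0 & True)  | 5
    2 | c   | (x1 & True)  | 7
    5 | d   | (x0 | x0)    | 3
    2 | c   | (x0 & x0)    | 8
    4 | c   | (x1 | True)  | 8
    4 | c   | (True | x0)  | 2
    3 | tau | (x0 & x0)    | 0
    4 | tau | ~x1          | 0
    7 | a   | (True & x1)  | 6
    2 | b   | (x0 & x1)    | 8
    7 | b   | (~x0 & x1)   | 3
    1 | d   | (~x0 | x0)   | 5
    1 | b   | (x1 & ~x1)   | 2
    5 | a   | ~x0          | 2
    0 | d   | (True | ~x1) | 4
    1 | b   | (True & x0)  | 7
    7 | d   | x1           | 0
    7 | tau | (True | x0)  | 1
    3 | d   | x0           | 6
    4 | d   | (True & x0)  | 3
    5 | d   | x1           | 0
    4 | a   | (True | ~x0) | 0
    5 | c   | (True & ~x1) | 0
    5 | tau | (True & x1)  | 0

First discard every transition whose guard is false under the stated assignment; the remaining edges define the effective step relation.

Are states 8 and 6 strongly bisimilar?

Refine partition for ~:
  π0 = {{0,1,2,3,4,5,6,7,8}}
  π1 = {{0,1},{2,3,6,8},{4},{5},{7}}
  π2 = {{0},{1},{2,3,6,8},{4},{5},{7}}
6 equivalence class(es) (converged in 3)
8∈{2,3,6,8}, 6∈{2,3,6,8}

Answer: BISIMILAR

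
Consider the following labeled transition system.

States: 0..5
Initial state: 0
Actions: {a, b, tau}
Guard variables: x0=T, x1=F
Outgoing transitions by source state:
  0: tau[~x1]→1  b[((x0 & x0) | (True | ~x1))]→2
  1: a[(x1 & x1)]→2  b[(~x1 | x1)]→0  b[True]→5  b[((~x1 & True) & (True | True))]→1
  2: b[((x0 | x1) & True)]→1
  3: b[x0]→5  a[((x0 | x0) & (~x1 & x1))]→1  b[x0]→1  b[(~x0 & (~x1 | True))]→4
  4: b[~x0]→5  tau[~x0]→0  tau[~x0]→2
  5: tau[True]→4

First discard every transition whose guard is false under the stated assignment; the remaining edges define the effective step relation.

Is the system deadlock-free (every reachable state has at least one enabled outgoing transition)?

Answer: DEADLOCK at state 4

Trace:
Reachable = {0,1,2,4,5}
  0: b→2  tau→1  [2 out]
  1: b→0  b→1  b→5  [3 out]
  2: b→1  [1 out]
  4: ∅  [no exit]
  5: tau→4  [1 out]
witness 4: tau·b·tau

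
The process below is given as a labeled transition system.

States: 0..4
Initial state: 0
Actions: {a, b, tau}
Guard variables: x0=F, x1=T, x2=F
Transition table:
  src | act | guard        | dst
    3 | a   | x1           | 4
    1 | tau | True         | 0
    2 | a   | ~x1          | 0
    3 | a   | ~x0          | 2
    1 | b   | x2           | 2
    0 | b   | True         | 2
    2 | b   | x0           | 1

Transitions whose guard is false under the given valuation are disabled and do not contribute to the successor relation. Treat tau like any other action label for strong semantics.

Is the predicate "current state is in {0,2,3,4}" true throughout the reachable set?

Allowed set {0,2,3,4}
R = {0,2}
  0: ok
  2: ok

Answer: INVARIANT HOLDS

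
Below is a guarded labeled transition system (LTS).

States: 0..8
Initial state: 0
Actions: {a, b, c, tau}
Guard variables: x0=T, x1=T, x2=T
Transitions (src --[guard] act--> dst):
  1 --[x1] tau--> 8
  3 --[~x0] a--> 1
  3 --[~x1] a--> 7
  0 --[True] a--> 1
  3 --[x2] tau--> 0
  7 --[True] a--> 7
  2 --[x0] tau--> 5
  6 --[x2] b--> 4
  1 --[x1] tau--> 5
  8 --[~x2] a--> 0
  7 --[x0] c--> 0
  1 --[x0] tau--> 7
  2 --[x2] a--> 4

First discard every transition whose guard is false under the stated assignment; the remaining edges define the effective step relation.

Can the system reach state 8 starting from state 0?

Answer: REACHABLE

Working:
Guard filter leaves 10 enabled edge(s).
depth 0: {0}
depth 1: {1}  now seen {0,1}
depth 2: {5,7,8}  now seen {0,1,5,7,8}
Reachable = {0,1,5,7,8}
witness 8: a·tau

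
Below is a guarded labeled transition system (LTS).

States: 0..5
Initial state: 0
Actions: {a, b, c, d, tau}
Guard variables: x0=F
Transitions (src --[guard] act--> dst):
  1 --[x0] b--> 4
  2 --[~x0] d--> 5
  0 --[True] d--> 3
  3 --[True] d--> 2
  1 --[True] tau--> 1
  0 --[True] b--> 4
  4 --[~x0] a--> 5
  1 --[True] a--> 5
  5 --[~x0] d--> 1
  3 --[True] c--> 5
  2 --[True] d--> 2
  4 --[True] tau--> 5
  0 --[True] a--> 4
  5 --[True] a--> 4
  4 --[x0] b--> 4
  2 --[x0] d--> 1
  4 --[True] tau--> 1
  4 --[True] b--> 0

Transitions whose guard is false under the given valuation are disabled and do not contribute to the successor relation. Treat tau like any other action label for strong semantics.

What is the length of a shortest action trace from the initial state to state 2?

Answer: 2

Working:
Layered search for 2:
  Layer 0: {0}
  Layer 1: {3,4}
  Layer 2: {1,2,5}
first hit 2 at d=2 via d·d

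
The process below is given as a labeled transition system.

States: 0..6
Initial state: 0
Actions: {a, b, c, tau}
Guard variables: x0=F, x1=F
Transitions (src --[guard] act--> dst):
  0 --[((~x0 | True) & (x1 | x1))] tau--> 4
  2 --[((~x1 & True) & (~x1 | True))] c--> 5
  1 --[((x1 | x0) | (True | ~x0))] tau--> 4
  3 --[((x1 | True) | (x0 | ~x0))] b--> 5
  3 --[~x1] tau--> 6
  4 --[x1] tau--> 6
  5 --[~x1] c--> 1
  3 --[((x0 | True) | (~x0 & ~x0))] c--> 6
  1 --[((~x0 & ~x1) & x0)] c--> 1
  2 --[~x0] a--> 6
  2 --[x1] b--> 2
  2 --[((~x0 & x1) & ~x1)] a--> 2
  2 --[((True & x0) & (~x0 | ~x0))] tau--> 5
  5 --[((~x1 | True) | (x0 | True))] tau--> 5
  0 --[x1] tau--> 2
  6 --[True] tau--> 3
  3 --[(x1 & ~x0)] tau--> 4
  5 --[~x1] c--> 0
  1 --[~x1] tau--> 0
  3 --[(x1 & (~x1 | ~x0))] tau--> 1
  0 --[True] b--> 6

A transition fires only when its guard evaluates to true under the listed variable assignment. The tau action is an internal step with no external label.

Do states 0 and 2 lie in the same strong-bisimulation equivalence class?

Bisimulation quotient by refinement:
  P[0] = {{0,1,2,3,4,5,6}}
  P[1] = {{0},{1,6},{2},{3},{4},{5}}
  P[2] = {{0},{1},{2},{3},{4},{5},{6}}
Fixed point at round 3; 7 class(es).
[0]={0}  [2]={2}

Answer: NOT BISIMILAR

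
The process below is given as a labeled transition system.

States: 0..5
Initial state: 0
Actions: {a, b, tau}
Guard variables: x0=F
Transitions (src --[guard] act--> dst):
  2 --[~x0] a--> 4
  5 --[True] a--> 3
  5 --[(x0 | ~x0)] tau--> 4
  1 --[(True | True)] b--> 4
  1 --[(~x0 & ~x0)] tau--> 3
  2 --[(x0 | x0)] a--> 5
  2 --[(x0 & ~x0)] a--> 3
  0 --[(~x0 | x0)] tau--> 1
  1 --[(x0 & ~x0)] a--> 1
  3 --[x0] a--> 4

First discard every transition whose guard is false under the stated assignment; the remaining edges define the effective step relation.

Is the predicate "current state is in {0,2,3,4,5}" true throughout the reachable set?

Answer: INVARIANT VIOLATED at state 1

Trace:
Safe = {0,2,3,4,5}
R = {0,1,3,4}
  0: safe
  1: outside
  3: safe
  4: safe
counterexample path to 1: tau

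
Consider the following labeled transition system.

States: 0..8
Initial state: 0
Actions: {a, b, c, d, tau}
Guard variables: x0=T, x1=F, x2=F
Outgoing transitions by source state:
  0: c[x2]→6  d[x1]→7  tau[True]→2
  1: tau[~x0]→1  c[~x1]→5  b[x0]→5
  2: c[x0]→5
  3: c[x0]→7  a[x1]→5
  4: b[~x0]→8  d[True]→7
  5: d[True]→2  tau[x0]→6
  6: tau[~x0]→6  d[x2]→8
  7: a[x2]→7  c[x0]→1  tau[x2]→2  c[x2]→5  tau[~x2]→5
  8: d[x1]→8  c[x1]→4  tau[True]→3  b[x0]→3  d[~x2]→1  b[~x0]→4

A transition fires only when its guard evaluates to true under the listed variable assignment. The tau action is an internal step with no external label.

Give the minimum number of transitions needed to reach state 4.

Answer: UNREACHABLE

Trace:
Breadth-first toward 4:
  Layer 0: {0}
  Layer 1: {2}
  Layer 2: {5}
  Layer 3: {6}
4 never appears.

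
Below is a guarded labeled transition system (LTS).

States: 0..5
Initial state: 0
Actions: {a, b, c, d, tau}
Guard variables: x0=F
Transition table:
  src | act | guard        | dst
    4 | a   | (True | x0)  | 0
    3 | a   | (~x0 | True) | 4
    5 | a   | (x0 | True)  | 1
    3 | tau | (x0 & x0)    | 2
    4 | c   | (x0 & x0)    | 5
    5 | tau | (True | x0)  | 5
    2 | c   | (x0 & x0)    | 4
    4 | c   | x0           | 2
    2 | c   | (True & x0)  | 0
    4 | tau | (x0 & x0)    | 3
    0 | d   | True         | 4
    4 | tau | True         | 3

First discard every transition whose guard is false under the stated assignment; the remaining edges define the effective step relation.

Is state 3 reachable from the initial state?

Guard filter leaves 6 enabled edge(s).
depth 0: {0}
depth 1: {4}  total {0,4}
depth 2: {3}  total {0,3,4}
Reach set: {0,3,4}
Path to 3: d·tau

Answer: REACHABLE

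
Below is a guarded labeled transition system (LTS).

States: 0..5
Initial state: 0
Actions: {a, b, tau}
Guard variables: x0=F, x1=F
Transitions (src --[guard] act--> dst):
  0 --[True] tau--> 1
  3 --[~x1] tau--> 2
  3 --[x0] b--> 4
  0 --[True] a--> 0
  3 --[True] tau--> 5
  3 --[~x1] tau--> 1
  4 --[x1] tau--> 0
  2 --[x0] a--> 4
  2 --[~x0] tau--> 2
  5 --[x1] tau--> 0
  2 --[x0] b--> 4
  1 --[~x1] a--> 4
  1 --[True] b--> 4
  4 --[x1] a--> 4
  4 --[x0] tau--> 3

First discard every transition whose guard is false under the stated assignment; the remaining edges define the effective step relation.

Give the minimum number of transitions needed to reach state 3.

Answer: UNREACHABLE

Analysis:
Layered search for 3:
  depth 0: {0}
  depth 1: {1}
  depth 2: {4}
3 never appears.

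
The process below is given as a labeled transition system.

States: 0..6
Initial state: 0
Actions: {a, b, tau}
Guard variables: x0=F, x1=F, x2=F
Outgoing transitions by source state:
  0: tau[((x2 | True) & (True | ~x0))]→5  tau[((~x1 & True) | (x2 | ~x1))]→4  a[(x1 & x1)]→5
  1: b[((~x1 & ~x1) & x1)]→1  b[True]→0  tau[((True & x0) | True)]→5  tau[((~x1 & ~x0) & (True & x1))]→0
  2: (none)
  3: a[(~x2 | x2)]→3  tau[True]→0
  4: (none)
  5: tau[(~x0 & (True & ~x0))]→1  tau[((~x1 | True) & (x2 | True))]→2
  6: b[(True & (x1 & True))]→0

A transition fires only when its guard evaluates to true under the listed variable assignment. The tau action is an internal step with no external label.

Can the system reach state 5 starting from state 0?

Answer: REACHABLE

Working:
Guard filter leaves 8 enabled edge(s).
depth 0: {0}
depth 1: {4,5}  now seen {0,4,5}
depth 2: {1,2}  now seen {0,1,2,4,5}
Reach set: {0,1,2,4,5}
trace reaching 5: tau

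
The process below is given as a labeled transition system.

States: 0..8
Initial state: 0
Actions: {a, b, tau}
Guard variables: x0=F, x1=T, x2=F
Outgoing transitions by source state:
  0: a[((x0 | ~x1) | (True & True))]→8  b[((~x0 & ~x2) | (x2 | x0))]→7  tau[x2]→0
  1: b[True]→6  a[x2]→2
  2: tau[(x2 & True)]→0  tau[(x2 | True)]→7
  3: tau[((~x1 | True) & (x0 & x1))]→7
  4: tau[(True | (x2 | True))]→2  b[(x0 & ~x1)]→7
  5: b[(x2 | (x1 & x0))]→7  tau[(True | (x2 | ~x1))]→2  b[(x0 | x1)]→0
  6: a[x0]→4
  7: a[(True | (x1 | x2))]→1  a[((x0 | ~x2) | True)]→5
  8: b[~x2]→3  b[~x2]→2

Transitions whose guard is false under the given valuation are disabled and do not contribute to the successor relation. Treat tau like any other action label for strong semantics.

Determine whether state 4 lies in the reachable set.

Answer: UNREACHABLE

Working:
11 transition(s) survive guard evaluation.
Layer 0: {0}
Layer 1: {7,8}  total {0,7,8}
Layer 2: {1,2,3,5}  total {0,1,2,3,5,7,8}
Layer 3: {6}  total {0,1,2,3,5,6,7,8}
Reachable = {0,1,2,3,5,6,7,8}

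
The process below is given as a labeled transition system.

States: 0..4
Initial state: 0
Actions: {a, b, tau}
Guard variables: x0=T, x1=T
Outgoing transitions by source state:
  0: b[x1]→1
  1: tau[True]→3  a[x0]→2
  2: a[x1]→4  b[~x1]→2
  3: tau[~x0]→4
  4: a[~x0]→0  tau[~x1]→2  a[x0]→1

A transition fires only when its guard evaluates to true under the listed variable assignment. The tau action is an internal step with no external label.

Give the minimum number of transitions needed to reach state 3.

Answer: 2

Analysis:
BFS to 3:
  depth 0: {0}
  depth 1: {1}
  depth 2: {2,3}
depth(3)=2, e.g. b·tau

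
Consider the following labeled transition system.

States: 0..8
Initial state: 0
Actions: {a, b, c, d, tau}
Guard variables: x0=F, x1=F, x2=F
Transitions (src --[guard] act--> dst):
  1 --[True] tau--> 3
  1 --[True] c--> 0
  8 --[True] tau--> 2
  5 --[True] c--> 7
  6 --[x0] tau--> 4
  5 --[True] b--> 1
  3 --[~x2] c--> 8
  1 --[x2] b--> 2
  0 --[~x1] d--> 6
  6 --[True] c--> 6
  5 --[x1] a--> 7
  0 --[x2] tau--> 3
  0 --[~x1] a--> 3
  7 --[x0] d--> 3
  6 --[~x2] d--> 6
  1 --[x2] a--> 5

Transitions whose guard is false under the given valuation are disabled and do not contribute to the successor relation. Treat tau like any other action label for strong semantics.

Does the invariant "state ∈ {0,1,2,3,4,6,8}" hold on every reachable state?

Answer: INVARIANT HOLDS

Trace:
Allowed set {0,1,2,3,4,6,8}
Reach set: {0,2,3,6,8}
  0: ✓
  2: ✓
  3: ✓
  6: ✓
  8: ✓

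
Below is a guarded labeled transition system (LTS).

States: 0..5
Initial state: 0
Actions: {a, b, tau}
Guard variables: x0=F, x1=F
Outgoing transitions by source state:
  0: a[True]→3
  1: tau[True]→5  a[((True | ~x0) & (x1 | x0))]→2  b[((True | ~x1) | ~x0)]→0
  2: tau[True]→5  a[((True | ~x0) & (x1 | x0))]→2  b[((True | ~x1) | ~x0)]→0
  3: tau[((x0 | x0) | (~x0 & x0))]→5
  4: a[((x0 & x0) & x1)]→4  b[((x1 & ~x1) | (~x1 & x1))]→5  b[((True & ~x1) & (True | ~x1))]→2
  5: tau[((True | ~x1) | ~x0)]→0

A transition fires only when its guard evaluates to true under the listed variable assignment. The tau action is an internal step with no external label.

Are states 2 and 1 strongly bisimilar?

Answer: BISIMILAR

Trace:
Compute ~ classes (split until stable):
  P[0] = {{0,1,2,3,4,5}}
  P[1] = {{0},{1,2},{3},{4},{5}}
stable after 2 split(s): 5 block(s)
class of 2: {1,2}; class of 1: {1,2}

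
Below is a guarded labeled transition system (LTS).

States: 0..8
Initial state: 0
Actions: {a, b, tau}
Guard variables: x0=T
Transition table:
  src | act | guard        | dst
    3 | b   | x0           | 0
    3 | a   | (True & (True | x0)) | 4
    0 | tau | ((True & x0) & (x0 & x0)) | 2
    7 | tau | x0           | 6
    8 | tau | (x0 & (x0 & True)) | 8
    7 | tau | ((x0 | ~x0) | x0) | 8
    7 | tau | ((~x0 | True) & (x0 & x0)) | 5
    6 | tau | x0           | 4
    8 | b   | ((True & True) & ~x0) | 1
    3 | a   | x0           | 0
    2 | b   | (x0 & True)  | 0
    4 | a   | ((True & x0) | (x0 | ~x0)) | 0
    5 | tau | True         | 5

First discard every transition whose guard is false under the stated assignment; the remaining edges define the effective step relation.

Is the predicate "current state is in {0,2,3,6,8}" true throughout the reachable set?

Answer: INVARIANT HOLDS

Working:
Safe = {0,2,3,6,8}
Reach set: {0,2}
  0: ✓
  2: ✓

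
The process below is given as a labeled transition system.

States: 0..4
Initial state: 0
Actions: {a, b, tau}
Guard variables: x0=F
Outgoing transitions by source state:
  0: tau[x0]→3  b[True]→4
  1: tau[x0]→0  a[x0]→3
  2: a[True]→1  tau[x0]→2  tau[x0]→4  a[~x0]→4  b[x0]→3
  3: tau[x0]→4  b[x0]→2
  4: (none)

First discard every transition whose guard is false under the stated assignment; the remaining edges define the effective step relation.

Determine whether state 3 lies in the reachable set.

Answer: UNREACHABLE

Trace:
After dropping false guards: 3 live edges.
Layer 0: {0}
Layer 1: {4}  cumulative {0,4}
R = {0,4}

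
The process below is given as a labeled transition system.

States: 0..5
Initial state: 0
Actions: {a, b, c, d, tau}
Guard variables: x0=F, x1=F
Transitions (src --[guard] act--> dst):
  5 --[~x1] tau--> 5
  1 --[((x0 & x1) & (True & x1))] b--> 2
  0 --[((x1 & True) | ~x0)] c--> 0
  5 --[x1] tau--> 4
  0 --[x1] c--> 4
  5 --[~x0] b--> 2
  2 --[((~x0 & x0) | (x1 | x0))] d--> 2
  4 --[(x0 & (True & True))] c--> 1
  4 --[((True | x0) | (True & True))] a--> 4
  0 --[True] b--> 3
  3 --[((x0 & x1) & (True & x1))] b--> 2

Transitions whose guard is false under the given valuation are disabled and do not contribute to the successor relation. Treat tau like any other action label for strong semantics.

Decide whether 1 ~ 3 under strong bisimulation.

Answer: BISIMILAR

Working:
Refine partition for ~:
  round 0: {{0,1,2,3,4,5}}
  round 1: {{0},{1,2,3},{4},{5}}
stable after 2 split(s): 4 block(s)
[1]={1,2,3}  [3]={1,2,3}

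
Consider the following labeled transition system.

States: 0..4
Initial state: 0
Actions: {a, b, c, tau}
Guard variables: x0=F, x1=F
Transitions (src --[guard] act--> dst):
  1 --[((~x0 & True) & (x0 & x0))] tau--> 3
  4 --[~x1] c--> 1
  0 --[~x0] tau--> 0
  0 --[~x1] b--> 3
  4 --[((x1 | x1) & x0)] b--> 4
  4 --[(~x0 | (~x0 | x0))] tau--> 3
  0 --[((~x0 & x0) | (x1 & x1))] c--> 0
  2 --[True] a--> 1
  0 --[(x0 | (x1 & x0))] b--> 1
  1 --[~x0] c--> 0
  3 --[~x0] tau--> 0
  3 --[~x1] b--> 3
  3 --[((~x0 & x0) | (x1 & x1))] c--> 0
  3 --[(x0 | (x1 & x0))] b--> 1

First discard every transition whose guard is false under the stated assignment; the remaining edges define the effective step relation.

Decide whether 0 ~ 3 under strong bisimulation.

Answer: BISIMILAR

Working:
Compute ~ classes (split until stable):
  π0 = {{0,1,2,3,4}}
  π1 = {{0,3},{1},{2},{4}}
Fixed point at round 2; 4 class(es).
class of 0: {0,3}; class of 3: {0,3}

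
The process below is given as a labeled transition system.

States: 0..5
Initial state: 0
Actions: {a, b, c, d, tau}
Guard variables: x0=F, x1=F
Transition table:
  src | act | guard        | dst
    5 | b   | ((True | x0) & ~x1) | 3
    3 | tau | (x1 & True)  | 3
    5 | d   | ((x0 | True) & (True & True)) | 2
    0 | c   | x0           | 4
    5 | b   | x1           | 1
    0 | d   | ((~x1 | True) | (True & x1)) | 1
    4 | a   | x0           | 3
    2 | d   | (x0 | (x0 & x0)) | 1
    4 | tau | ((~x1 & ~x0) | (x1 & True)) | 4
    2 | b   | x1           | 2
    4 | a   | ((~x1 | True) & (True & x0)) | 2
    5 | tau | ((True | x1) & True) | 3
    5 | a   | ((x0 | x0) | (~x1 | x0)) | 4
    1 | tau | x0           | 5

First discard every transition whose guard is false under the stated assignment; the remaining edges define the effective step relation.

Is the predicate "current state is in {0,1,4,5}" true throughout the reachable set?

Answer: INVARIANT HOLDS

Trace:
Inv-set: {0,1,4,5}
Reach set: {0,1}
  0: ✓
  1: ✓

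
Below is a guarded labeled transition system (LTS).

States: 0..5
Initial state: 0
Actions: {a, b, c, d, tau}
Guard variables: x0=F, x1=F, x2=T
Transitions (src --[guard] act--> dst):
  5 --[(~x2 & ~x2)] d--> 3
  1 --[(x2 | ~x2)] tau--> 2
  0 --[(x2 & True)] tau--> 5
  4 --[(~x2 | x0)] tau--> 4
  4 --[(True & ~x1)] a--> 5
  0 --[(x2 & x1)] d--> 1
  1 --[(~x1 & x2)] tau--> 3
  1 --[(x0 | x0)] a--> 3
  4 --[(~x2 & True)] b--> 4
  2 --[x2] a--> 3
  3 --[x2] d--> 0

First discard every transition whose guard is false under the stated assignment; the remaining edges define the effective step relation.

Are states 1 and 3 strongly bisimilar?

Refine partition for ~:
  P[0] = {{0,1,2,3,4,5}}
  P[1] = {{0,1},{2,4},{3},{5}}
  P[2] = {{0},{1},{2},{3},{4},{5}}
6 equivalence class(es) (converged in 3)
class of 1: {1}; class of 3: {3}

Answer: NOT BISIMILAR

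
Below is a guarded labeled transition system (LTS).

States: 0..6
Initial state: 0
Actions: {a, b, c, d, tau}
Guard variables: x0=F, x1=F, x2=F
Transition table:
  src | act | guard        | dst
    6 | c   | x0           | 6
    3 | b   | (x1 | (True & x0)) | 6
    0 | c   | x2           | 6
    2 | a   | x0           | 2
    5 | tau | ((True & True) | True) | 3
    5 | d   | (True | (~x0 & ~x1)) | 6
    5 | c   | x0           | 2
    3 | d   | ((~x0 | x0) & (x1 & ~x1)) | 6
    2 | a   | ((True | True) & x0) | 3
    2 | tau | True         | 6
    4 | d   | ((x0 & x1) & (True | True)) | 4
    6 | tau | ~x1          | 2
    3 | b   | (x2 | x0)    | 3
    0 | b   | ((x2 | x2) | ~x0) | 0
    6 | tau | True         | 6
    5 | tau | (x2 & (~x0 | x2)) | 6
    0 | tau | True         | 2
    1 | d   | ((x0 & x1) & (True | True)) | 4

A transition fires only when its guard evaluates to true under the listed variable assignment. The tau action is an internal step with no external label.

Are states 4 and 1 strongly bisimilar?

Refine partition for ~:
  π0 = {{0,1,2,3,4,5,6}}
  π1 = {{0},{1,3,4},{2,6},{5}}
stable after 2 split(s): 4 block(s)
4∈{1,3,4}, 1∈{1,3,4}

Answer: BISIMILAR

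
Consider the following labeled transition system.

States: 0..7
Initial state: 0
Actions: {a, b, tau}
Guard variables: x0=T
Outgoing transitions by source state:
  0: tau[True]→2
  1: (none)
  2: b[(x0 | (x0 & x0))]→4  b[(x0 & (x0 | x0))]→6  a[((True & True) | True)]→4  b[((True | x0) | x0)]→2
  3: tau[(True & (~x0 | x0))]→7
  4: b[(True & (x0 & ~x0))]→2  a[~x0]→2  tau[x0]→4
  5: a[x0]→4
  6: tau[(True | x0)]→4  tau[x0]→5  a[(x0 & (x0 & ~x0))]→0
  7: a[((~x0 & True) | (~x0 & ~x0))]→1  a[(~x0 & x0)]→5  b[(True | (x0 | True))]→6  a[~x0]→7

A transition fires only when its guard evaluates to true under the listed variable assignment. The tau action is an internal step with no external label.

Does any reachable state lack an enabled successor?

R = {0,2,4,5,6}
  0: tau→2  [1 out]
  2: a→4  b→2  b→4  b→6  [4 out]
  4: tau→4  [1 out]
  5: a→4  [1 out]
  6: tau→4  tau→5  [2 out]

Answer: DEADLOCK-FREE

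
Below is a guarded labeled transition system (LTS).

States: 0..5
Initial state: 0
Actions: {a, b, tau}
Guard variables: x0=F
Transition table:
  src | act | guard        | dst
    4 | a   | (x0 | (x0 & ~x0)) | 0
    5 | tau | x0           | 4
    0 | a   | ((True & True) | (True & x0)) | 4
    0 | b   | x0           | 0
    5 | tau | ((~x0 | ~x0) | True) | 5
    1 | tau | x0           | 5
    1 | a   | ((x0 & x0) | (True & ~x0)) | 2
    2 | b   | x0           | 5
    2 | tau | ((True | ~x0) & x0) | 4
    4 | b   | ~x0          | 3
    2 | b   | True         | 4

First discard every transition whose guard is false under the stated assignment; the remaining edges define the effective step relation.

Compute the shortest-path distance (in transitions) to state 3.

Answer: 2

Working:
BFS to 3:
  Layer 0: {0}
  Layer 1: {4}
  Layer 2: {3}
depth(3)=2, e.g. a·b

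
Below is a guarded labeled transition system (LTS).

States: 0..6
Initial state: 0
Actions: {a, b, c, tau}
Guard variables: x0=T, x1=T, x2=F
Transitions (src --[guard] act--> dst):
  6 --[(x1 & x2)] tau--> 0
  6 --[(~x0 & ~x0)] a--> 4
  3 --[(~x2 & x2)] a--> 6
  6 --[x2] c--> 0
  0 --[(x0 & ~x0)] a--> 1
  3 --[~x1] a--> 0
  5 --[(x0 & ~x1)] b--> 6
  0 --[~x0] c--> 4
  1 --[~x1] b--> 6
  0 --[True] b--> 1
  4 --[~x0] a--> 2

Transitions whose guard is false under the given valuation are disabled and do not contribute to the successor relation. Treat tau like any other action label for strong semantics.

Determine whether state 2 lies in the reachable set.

Answer: UNREACHABLE

Analysis:
Guard filter leaves 1 enabled edge(s).
depth 0: {0}
depth 1: {1}  now seen {0,1}
R = {0,1}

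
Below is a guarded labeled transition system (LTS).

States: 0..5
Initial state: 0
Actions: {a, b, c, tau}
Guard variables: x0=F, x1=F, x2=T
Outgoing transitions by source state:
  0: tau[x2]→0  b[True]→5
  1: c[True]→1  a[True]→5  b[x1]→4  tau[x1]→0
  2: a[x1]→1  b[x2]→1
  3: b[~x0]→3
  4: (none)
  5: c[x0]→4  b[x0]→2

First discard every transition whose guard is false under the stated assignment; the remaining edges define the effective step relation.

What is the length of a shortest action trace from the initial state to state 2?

Layered search for 2:
  L0 = {0}
  L1 = {5}
2 never appears.

Answer: UNREACHABLE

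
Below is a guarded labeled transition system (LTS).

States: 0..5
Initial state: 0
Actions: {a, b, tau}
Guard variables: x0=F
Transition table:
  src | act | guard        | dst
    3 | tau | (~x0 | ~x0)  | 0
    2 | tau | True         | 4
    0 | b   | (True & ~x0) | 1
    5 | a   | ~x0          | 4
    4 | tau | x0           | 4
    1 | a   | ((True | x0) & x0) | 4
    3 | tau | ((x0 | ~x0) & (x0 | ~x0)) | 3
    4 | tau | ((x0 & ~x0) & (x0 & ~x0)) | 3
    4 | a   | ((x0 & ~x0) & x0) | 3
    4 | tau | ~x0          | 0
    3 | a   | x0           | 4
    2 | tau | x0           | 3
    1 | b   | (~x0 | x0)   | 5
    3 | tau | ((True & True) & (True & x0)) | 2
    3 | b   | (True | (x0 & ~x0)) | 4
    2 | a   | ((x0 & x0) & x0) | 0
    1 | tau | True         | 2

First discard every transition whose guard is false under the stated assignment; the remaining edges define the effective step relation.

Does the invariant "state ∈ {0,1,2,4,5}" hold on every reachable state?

Safe = {0,1,2,4,5}
R = {0,1,2,4,5}
  0: safe
  1: safe
  2: safe
  4: safe
  5: safe

Answer: INVARIANT HOLDS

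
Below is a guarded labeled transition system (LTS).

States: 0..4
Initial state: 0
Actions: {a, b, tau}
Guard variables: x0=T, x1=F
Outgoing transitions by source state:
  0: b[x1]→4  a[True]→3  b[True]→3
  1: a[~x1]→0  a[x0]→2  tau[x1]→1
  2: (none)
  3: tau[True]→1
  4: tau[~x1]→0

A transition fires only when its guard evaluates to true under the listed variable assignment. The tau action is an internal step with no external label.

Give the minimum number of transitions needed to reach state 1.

Answer: 2

Analysis:
Layered search for 1:
  Layer 0: {0}
  Layer 1: {3}
  Layer 2: {1}
depth(1)=2, e.g. a·tau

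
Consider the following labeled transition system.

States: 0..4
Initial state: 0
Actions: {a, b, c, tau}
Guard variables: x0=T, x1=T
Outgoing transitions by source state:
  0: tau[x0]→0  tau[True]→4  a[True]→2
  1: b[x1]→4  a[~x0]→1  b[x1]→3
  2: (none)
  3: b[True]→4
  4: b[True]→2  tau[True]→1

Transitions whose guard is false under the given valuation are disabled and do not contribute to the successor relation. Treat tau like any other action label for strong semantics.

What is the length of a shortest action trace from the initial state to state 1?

Answer: 2

Trace:
Breadth-first toward 1:
  L0 = {0}
  L1 = {2,4}
  L2 = {1}
1 enters at depth 2; path tau·tau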